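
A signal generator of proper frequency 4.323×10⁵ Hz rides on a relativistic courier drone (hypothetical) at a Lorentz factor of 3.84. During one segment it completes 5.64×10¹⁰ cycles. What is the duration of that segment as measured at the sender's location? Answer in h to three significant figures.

Δt = 139 h

γ = 3.84
Proper time for N cycles: τ = N/f = 5.64×10¹⁰/(4.323×10⁵) = 1.305×10⁵ s = 36.24 h.
Lab-frame duration Δt = γτ = 3.840 × 36.24 = 139.2 h.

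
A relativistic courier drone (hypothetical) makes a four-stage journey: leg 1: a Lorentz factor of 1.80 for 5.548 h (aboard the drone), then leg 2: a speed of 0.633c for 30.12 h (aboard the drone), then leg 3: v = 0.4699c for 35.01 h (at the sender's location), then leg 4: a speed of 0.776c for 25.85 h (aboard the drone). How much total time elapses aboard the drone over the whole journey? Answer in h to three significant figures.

Leg 1: 5.548 h is already measured aboard the drone.
Leg 2: 30.12 h is already measured aboard the drone.
Leg 3: γ = 1/√(1 − 0.4699²) = 1/√0.7792 = 1.133; τ_3 = 35.01/1.133 = 30.90 h.
Leg 4: 25.85 h is already measured aboard the drone.
Total: 5.548 + 30.12 + 30.90 + 25.85 h.

τ = 92.4 h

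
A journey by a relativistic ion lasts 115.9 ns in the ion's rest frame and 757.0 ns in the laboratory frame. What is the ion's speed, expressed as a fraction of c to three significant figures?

v = 0.988c

The proper time is measured in the ion's rest frame (both events occur at the ion's location); Δt is measured in the laboratory frame. γ = Δt/τ = 757.0/115.9 = 6.531.
β = √(1 − 1/γ²) = √(1 − 0.02344) = √0.9766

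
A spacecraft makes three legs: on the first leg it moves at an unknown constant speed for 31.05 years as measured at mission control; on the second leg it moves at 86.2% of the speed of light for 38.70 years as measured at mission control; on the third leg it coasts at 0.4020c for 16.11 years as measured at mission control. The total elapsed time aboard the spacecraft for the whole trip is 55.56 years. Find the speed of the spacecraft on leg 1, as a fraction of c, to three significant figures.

β = 0.731

Leg 1: speed unknown; τ_1 = 31.05/γ_1.
Leg 2: β = 0.862; γ = 1/√(1 − 0.862²) = 1/√0.2570 = 1.973; τ_2 = 38.70/1.973 = 19.62 years.
Leg 3: γ = 1/√(1 − 0.4020²) = 1/√0.8384 = 1.092; τ_3 = 16.11/1.092 = 14.75 years.
Total proper time: τ_1 + 19.62 + 14.75 = 55.56, so τ_1 = 55.56 − 34.37 = 21.19 years.
γ_1 = 31.05/21.19 = 1.465; β = √(1 − 1/γ²) = √0.5342.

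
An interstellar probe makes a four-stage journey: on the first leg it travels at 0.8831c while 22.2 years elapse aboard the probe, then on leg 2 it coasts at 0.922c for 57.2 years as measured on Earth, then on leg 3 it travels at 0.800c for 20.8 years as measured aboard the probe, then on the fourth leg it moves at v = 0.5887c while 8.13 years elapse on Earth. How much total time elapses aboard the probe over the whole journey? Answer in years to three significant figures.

τ = 71.7 years

Leg 1: 22.2 years is already measured aboard the probe.
Leg 2: γ = 1/√(1 − 0.922²) = 1/√0.1499 = 2.583; τ_2 = 57.2/2.583 = 22.15 years.
Leg 3: 20.8 years is already measured aboard the probe.
Leg 4: γ = 1/√(1 − 0.5887²) = 1/√0.6534 = 1.237; τ_4 = 8.13/1.237 = 6.572 years.
Total: 22.20 + 22.15 + 20.80 + 6.572 years.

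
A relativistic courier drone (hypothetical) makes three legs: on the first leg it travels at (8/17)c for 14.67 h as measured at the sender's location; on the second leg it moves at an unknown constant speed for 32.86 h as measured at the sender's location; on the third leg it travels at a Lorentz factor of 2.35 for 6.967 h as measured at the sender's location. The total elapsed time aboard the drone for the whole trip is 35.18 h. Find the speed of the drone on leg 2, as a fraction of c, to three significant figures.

β = 0.810

Leg 1: γ = 1/√(1 − (8/17)²) = 17/15 ≈ 1.133; τ_1 = 14.67/1.133 = 12.94 h.
Leg 2: speed unknown; τ_2 = 32.86/γ_2.
Leg 3: γ = 2.35; τ_3 = 6.967/2.350 = 2.965 h.
Total proper time: 12.94 + τ_2 + 2.965 = 35.18, so τ_2 = 35.18 − 15.91 = 19.27 h.
γ_2 = 32.86/19.27 = 1.705; β = √(1 − 1/γ²) = √0.6561.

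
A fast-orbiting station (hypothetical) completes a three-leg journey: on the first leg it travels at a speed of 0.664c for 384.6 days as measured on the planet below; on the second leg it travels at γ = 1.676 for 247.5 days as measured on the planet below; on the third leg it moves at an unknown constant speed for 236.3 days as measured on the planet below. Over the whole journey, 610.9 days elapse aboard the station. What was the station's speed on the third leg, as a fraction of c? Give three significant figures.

Leg 1: γ = 1/√(1 − 0.664²) = 1/√0.5591 = 1.337; τ_1 = 384.6/1.337 = 287.6 days.
Leg 2: γ = 1.676; τ_2 = 247.5/1.676 = 147.7 days.
Leg 3: speed unknown; τ_3 = 236.3/γ_3.
Total proper time: 287.6 + 147.7 + τ_3 = 610.9, so τ_3 = 610.9 − 435.3 = 175.6 days.
γ_3 = 236.3/175.6 = 1.345; β = √(1 − 1/γ²) = √0.4475.

β = 0.669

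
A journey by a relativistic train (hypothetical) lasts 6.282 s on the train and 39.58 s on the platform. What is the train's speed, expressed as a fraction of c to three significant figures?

The proper time is measured on the train (both events occur at the train's location); Δt is measured on the platform. γ = Δt/τ = 39.58/6.282 = 6.301.
β = √(1 − 1/γ²) = √(1 − 0.02519) = √0.9748

v = 0.987c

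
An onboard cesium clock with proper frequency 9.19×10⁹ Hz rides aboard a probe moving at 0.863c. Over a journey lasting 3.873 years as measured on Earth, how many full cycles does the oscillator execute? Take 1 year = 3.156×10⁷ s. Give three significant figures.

N = 5.68×10¹⁷

γ = 1/√(1 − 0.863²) = 1/√0.2552 = 1.979
The oscillator's own cycle count is N = f × τ where τ is the proper time aboard the probe. τ = Δt/γ = 3.873/1.979 = 1.957 years = 6.175×10⁷ s.
N = 9.19×10⁹ × 6.175×10⁷ = 5.675×10¹⁷.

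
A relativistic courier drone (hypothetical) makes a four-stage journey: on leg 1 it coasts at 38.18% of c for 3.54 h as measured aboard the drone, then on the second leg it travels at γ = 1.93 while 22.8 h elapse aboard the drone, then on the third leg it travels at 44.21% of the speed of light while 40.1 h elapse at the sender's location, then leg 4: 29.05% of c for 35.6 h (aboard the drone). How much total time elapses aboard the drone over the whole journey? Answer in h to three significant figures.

Leg 1: 3.54 h is already measured aboard the drone.
Leg 2: 22.8 h is already measured aboard the drone.
Leg 3: β = 0.4421; γ = 1/√(1 − 0.4421²) = 1/√0.8045 = 1.115; τ_3 = 40.1/1.115 = 35.97 h.
Leg 4: 35.6 h is already measured aboard the drone.
Total: 3.540 + 22.80 + 35.97 + 35.60 h.

τ = 97.9 h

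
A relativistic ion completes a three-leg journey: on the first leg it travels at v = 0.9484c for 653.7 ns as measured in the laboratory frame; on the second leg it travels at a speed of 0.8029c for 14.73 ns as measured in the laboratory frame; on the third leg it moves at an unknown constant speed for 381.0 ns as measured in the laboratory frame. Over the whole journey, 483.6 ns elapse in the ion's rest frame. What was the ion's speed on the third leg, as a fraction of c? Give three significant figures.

Leg 1: γ = 1/√(1 − 0.9484²) = 1/√0.1005 = 3.154; τ_1 = 653.7/3.154 = 207.3 ns.
Leg 2: γ = 1/√(1 − 0.8029²) = 1/√0.3554 = 1.678; τ_2 = 14.73/1.678 = 8.781 ns.
Leg 3: speed unknown; τ_3 = 381.0/γ_3.
Total proper time: 207.3 + 8.781 + τ_3 = 483.6, so τ_3 = 483.6 − 216.1 = 267.5 ns.
γ_3 = 381.0/267.5 = 1.424; β = √(1 − 1/γ²) = √0.5069.

β = 0.712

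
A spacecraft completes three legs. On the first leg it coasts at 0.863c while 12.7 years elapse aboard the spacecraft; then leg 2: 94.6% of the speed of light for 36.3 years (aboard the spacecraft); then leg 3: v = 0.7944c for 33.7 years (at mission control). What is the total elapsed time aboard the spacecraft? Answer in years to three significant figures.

Leg 1: 12.7 years is already measured aboard the spacecraft.
Leg 2: 36.3 years is already measured aboard the spacecraft.
Leg 3: γ = 1/√(1 − 0.7944²) = 1/√0.3689 = 1.646; τ_3 = 33.7/1.646 = 20.47 years.
Total: 12.70 + 36.30 + 20.47 years.

τ = 69.5 years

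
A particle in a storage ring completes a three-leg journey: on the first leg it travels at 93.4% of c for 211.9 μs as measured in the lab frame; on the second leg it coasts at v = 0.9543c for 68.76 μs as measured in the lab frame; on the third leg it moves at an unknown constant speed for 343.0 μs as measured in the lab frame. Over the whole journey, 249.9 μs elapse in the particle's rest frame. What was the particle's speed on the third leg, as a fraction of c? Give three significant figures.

β = 0.894

Leg 1: β = 0.934; γ = 1/√(1 − 0.934²) = 1/√0.1276 = 2.799; τ_1 = 211.9/2.799 = 75.71 μs.
Leg 2: γ = 1/√(1 − 0.9543²) = 1/√0.08931 = 3.346; τ_2 = 68.76/3.346 = 20.55 μs.
Leg 3: speed unknown; τ_3 = 343.0/γ_3.
Total proper time: 75.71 + 20.55 + τ_3 = 249.9, so τ_3 = 249.9 − 96.26 = 153.6 μs.
γ_3 = 343.0/153.6 = 2.232; β = √(1 − 1/γ²) = √0.7993.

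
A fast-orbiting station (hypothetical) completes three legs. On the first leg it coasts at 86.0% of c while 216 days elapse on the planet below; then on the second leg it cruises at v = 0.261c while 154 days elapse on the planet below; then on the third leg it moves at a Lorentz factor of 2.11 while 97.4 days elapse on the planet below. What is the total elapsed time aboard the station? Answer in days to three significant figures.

Leg 1: β = 0.860; γ = 1/√(1 − 0.860²) = 1/√0.2604 = 1.960; τ_1 = 216/1.960 = 110.2 days.
Leg 2: γ = 1/√(1 − 0.261²) = 1/√0.9319 = 1.036; τ_2 = 154/1.036 = 148.7 days.
Leg 3: γ = 2.11; τ_3 = 97.4/2.110 = 46.16 days.
Total: 110.2 + 148.7 + 46.16 days.

τ = 305 days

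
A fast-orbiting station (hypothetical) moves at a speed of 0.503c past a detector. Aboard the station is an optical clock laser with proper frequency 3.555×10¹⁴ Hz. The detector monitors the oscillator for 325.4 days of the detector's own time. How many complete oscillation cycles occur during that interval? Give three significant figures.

γ = 1/√(1 − 0.503²) = 1/√0.7470 = 1.157
During 325.4 days of lab time, the oscillator's proper time advances by τ = Δt/γ = 325.4/1.157 = 281.2 days = 2.430×10⁷ s.
N = f × τ = 3.555×10¹⁴ × 2.430×10⁷ = 8.638×10²¹.

N = 8.64×10²¹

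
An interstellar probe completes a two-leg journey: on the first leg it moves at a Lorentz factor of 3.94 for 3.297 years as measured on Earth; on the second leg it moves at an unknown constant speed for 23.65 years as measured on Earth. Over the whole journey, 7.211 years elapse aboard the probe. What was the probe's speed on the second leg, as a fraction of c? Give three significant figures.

β = 0.963

Leg 1: γ = 3.94; τ_1 = 3.297/3.940 = 0.8368 years.
Leg 2: speed unknown; τ_2 = 23.65/γ_2.
Total proper time: 0.8368 + τ_2 = 7.211, so τ_2 = 7.211 − 0.8368 = 6.374 years.
γ_2 = 23.65/6.374 = 3.710; β = √(1 − 1/γ²) = √0.9274.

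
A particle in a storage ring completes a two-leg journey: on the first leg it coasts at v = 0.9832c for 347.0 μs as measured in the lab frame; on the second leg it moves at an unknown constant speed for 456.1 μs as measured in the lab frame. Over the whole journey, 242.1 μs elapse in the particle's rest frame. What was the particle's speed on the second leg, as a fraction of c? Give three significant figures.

β = 0.920

Leg 1: γ = 1/√(1 − 0.9832²) = 1/√0.03332 = 5.479; τ_1 = 347.0/5.479 = 63.34 μs.
Leg 2: speed unknown; τ_2 = 456.1/γ_2.
Total proper time: 63.34 + τ_2 = 242.1, so τ_2 = 242.1 − 63.34 = 178.8 μs.
γ_2 = 456.1/178.8 = 2.551; β = √(1 − 1/γ²) = √0.8464.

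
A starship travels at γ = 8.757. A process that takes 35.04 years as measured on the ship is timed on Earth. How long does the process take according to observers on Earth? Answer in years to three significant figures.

Δt = 307 years

γ = 8.757
The interval measured on the ship is the proper time (both events occur at the same place in that frame); the lab-frame interval is Δt = γτ = 8.757 × 35.04 years.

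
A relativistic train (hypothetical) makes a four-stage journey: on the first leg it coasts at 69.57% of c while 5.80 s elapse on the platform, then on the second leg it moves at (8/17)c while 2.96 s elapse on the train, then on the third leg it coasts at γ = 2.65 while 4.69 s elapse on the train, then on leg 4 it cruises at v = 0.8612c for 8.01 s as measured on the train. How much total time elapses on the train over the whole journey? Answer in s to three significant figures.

τ = 19.8 s

Leg 1: β = 0.6957; γ = 1/√(1 − 0.6957²) = 1/√0.5160 = 1.392; τ_1 = 5.80/1.392 = 4.166 s.
Leg 2: 2.96 s is already measured on the train.
Leg 3: 4.69 s is already measured on the train.
Leg 4: 8.01 s is already measured on the train.
Total: 4.166 + 2.960 + 4.690 + 8.010 s.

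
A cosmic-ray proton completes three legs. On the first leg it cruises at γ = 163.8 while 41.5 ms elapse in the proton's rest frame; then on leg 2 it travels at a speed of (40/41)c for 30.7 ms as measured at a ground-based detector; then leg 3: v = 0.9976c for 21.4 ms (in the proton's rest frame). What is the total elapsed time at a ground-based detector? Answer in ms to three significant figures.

Δt = 7140 ms

Leg 1: γ = 163.8; Δt_1 = 163.8 × 41.5 = 6798 ms.
Leg 2: 30.7 ms is already measured at a ground-based detector.
Leg 3: γ = 1/√(1 − 0.9976²) = 1/√0.004794 = 14.44; Δt_3 = 14.44 × 21.4 = 309.1 ms.
Total: 6798 + 30.70 + 309.1 ms.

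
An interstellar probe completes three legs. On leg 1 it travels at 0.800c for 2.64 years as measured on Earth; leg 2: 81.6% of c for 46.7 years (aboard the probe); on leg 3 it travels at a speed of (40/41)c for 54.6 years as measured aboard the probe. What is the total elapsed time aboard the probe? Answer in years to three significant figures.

Leg 1: γ = 1/√(1 − 0.800²) = 5/3 ≈ 1.667; τ_1 = 2.64/1.667 = 1.584 years.
Leg 2: 46.7 years is already measured aboard the probe.
Leg 3: 54.6 years is already measured aboard the probe.
Total: 1.584 + 46.70 + 54.60 years.

τ = 103 years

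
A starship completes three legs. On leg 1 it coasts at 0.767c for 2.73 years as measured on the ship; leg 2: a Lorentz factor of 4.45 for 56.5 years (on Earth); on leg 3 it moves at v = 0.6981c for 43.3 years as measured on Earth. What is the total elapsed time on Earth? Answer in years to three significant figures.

Δt = 104 years

Leg 1: γ = 1/√(1 − 0.767²) = 1/√0.4117 = 1.558; Δt_1 = 1.558 × 2.73 = 4.255 years.
Leg 2: 56.5 years is already measured on Earth.
Leg 3: 43.3 years is already measured on Earth.
Total: 4.255 + 56.50 + 43.30 years.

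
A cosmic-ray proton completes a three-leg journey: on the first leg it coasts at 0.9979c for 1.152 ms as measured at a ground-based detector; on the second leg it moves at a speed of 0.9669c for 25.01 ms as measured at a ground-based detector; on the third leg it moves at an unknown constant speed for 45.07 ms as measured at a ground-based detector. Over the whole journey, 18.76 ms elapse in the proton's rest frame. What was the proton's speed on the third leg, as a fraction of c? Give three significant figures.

β = 0.962

Leg 1: γ = 1/√(1 − 0.9979²) = 1/√0.004196 = 15.44; τ_1 = 1.152/15.44 = 0.07462 ms.
Leg 2: γ = 1/√(1 − 0.9669²) = 1/√0.06510 = 3.919; τ_2 = 25.01/3.919 = 6.381 ms.
Leg 3: speed unknown; τ_3 = 45.07/γ_3.
Total proper time: 0.07462 + 6.381 + τ_3 = 18.76, so τ_3 = 18.76 − 6.456 = 12.30 ms.
γ_3 = 45.07/12.30 = 3.663; β = √(1 − 1/γ²) = √0.9255.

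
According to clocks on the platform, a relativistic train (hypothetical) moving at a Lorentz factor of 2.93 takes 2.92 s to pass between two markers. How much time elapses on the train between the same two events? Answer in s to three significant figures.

γ = 2.93
The interval measured on the platform is the dilated one; the clock on the train measures the proper time τ = Δt/γ = 2.92/2.930 s.

τ = 0.997 s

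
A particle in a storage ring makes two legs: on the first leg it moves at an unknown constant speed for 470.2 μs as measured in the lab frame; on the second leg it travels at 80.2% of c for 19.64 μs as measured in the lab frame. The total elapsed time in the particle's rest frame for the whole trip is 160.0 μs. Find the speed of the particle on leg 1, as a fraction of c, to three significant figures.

β = 0.949

Leg 1: speed unknown; τ_1 = 470.2/γ_1.
Leg 2: β = 0.802; γ = 1/√(1 − 0.802²) = 1/√0.3568 = 1.674; τ_2 = 19.64/1.674 = 11.73 μs.
Total proper time: τ_1 + 11.73 = 160.0, so τ_1 = 160.0 − 11.73 = 148.3 μs.
γ_1 = 470.2/148.3 = 3.171; β = √(1 − 1/γ²) = √0.9006.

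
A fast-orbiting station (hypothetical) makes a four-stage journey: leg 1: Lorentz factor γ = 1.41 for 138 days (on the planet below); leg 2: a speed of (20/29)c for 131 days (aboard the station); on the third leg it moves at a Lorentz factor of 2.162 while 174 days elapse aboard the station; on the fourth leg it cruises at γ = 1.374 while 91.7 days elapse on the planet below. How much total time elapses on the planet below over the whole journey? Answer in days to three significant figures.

Δt = 787 days

Leg 1: 138 days is already measured on the planet below.
Leg 2: γ = 1/√(1 − (20/29)²) = 29/21 ≈ 1.381; Δt_2 = 1.381 × 131 = 180.9 days.
Leg 3: γ = 2.162; Δt_3 = 2.162 × 174 = 376.2 days.
Leg 4: 91.7 days is already measured on the planet below.
Total: 138.0 + 180.9 + 376.2 + 91.70 days.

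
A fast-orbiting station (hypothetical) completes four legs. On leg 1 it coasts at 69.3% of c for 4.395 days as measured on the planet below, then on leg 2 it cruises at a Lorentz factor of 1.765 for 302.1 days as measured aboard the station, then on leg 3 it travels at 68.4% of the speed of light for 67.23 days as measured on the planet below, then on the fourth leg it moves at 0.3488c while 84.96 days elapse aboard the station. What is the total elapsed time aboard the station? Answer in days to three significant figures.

τ = 439 days

Leg 1: β = 0.693; γ = 1/√(1 − 0.693²) = 1/√0.5198 = 1.387; τ_1 = 4.395/1.387 = 3.169 days.
Leg 2: 302.1 days is already measured aboard the station.
Leg 3: β = 0.684; γ = 1/√(1 − 0.684²) = 1/√0.5321 = 1.371; τ_3 = 67.23/1.371 = 49.04 days.
Leg 4: 84.96 days is already measured aboard the station.
Total: 3.169 + 302.1 + 49.04 + 84.96 days.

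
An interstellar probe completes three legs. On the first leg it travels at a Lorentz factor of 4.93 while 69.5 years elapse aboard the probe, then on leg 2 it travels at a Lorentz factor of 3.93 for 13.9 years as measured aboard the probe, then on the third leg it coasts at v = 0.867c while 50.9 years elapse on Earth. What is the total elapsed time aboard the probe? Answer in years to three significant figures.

Leg 1: 69.5 years is already measured aboard the probe.
Leg 2: 13.9 years is already measured aboard the probe.
Leg 3: γ = 1/√(1 − 0.867²) = 1/√0.2483 = 2.007; τ_3 = 50.9/2.007 = 25.36 years.
Total: 69.50 + 13.90 + 25.36 years.

τ = 109 years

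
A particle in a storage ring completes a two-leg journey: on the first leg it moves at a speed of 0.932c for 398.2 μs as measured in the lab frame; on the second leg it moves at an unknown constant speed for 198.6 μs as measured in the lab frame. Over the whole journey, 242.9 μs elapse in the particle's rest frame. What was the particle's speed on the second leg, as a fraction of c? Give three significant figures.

β = 0.868

Leg 1: γ = 1/√(1 − 0.932²) = 1/√0.1314 = 2.759; τ_1 = 398.2/2.759 = 144.3 μs.
Leg 2: speed unknown; τ_2 = 198.6/γ_2.
Total proper time: 144.3 + τ_2 = 242.9, so τ_2 = 242.9 − 144.3 = 98.57 μs.
γ_2 = 198.6/98.57 = 2.015; β = √(1 − 1/γ²) = √0.7537.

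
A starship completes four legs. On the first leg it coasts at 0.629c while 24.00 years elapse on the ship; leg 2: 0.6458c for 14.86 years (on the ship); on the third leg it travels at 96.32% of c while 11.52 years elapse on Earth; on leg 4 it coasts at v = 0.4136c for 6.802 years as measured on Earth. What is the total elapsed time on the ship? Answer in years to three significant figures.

Leg 1: 24.00 years is already measured on the ship.
Leg 2: 14.86 years is already measured on the ship.
Leg 3: β = 0.9632; γ = 1/√(1 − 0.9632²) = 1/√0.07225 = 3.720; τ_3 = 11.52/3.720 = 3.096 years.
Leg 4: γ = 1/√(1 − 0.4136²) = 1/√0.8289 = 1.098; τ_4 = 6.802/1.098 = 6.193 years.
Total: 24.00 + 14.86 + 3.096 + 6.193 years.

τ = 48.1 years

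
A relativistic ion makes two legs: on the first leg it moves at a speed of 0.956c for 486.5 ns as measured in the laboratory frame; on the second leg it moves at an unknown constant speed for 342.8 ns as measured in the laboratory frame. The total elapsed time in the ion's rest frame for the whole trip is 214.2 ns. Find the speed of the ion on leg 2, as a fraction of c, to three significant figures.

β = 0.978

Leg 1: γ = 1/√(1 − 0.956²) = 1/√0.08606 = 3.409; τ_1 = 486.5/3.409 = 142.7 ns.
Leg 2: speed unknown; τ_2 = 342.8/γ_2.
Total proper time: 142.7 + τ_2 = 214.2, so τ_2 = 214.2 − 142.7 = 71.48 ns.
γ_2 = 342.8/71.48 = 4.796; β = √(1 − 1/γ²) = √0.9565.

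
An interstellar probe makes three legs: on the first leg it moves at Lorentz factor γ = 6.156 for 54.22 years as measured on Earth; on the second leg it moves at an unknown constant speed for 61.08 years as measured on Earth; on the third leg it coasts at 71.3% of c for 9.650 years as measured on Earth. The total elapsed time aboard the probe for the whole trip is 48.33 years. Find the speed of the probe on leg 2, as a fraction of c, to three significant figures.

Leg 1: γ = 6.156; τ_1 = 54.22/6.156 = 8.808 years.
Leg 2: speed unknown; τ_2 = 61.08/γ_2.
Leg 3: β = 0.713; γ = 1/√(1 − 0.713²) = 1/√0.4916 = 1.426; τ_3 = 9.650/1.426 = 6.766 years.
Total proper time: 8.808 + τ_2 + 6.766 = 48.33, so τ_2 = 48.33 − 15.57 = 32.76 years.
γ_2 = 61.08/32.76 = 1.865; β = √(1 − 1/γ²) = √0.7124.

β = 0.844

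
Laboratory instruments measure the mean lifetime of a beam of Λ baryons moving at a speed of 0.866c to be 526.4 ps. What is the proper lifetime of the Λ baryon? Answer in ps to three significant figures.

γ = 1/√(1 − 0.866²) = 1/√0.2500 = 2.000
The lab-frame lifetime is the dilated interval; the proper lifetime is τ₀ = Δt/γ = 526.4/2.000 ps.

τ₀ = 263 ps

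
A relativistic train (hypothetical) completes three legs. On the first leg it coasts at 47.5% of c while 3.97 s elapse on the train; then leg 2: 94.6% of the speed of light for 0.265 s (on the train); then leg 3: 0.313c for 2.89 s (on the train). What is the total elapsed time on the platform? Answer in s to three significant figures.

Leg 1: β = 0.475; γ = 1/√(1 − 0.475²) = 1/√0.7744 = 1.136; Δt_1 = 1.136 × 3.97 = 4.511 s.
Leg 2: β = 0.946; γ = 1/√(1 − 0.946²) = 1/√0.1051 = 3.085; Δt_2 = 3.085 × 0.265 = 0.8175 s.
Leg 3: γ = 1/√(1 − 0.313²) = 1/√0.9020 = 1.053; Δt_3 = 1.053 × 2.89 = 3.043 s.
Total: 4.511 + 0.8175 + 3.043 s.

Δt = 8.37 s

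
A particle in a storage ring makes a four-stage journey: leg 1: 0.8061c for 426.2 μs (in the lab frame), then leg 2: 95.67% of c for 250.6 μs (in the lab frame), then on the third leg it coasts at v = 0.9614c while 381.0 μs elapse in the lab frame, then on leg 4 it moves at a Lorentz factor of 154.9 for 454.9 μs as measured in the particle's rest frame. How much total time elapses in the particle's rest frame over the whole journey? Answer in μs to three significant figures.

τ = 885 μs

Leg 1: γ = 1/√(1 − 0.8061²) = 1/√0.3502 = 1.690; τ_1 = 426.2/1.690 = 252.2 μs.
Leg 2: β = 0.9567; γ = 1/√(1 − 0.9567²) = 1/√0.08473 = 3.436; τ_2 = 250.6/3.436 = 72.94 μs.
Leg 3: γ = 1/√(1 − 0.9614²) = 1/√0.07571 = 3.634; τ_3 = 381.0/3.634 = 104.8 μs.
Leg 4: 454.9 μs is already measured in the particle's rest frame.
Total: 252.2 + 72.94 + 104.8 + 454.9 μs.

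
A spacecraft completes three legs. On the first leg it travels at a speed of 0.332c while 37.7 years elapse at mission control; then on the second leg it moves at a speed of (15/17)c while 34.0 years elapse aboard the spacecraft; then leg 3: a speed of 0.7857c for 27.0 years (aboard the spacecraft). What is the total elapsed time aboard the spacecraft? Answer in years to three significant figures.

Leg 1: γ = 1/√(1 − 0.332²) = 1/√0.8898 = 1.060; τ_1 = 37.7/1.060 = 35.56 years.
Leg 2: 34.0 years is already measured aboard the spacecraft.
Leg 3: 27.0 years is already measured aboard the spacecraft.
Total: 35.56 + 34.00 + 27.00 years.

τ = 96.6 years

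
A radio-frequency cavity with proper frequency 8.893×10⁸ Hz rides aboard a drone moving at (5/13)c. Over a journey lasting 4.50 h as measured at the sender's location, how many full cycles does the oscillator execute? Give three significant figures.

N = 1.33×10¹³

γ = 1/√(1 − (5/13)²) = 13/12 ≈ 1.083
The oscillator's own cycle count is N = f × τ where τ is the proper time aboard the drone. τ = Δt/γ = 4.50/1.083 = 4.154 h = 1.495×10⁴ s.
N = 8.893×10⁸ × 1.495×10⁴ = 1.330×10¹³.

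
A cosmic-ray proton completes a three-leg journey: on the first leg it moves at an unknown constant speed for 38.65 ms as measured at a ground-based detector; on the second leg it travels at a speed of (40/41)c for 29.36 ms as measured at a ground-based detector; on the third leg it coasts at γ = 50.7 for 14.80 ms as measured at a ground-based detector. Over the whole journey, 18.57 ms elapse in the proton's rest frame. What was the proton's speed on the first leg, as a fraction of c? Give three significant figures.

Leg 1: speed unknown; τ_1 = 38.65/γ_1.
Leg 2: γ = 1/√(1 − (40/41)²) = 41/9 ≈ 4.556; τ_2 = 29.36/4.556 = 6.445 ms.
Leg 3: γ = 50.7; τ_3 = 14.80/50.70 = 0.2919 ms.
Total proper time: τ_1 + 6.445 + 0.2919 = 18.57, so τ_1 = 18.57 − 6.737 = 11.83 ms.
γ_1 = 38.65/11.83 = 3.266; β = √(1 − 1/γ²) = √0.9063.

β = 0.952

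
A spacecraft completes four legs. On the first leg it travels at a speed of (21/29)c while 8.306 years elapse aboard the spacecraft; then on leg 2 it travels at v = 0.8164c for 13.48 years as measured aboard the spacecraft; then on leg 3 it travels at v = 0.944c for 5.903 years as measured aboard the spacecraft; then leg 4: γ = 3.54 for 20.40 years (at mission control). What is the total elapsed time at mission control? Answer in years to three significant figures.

Δt = 73.7 years

Leg 1: γ = 1/√(1 − (21/29)²) = 29/20 = 1.450; Δt_1 = 1.450 × 8.306 = 12.04 years.
Leg 2: γ = 1/√(1 − 0.8164²) = 1/√0.3335 = 1.732; Δt_2 = 1.732 × 13.48 = 23.34 years.
Leg 3: γ = 1/√(1 − 0.944²) = 1/√0.1089 = 3.031; Δt_3 = 3.031 × 5.903 = 17.89 years.
Leg 4: 20.40 years is already measured at mission control.
Total: 12.04 + 23.34 + 17.89 + 20.40 years.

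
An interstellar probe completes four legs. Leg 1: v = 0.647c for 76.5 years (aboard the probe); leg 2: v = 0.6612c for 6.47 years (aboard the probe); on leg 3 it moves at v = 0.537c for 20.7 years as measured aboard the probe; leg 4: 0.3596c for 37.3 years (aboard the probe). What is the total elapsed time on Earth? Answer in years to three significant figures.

Δt = 173 years

Leg 1: γ = 1/√(1 − 0.647²) = 1/√0.5814 = 1.311; Δt_1 = 1.311 × 76.5 = 100.3 years.
Leg 2: γ = 1/√(1 − 0.6612²) = 1/√0.5628 = 1.333; Δt_2 = 1.333 × 6.47 = 8.624 years.
Leg 3: γ = 1/√(1 − 0.537²) = 1/√0.7116 = 1.185; Δt_3 = 1.185 × 20.7 = 24.54 years.
Leg 4: γ = 1/√(1 − 0.3596²) = 1/√0.8707 = 1.072; Δt_4 = 1.072 × 37.3 = 39.97 years.
Total: 100.3 + 8.624 + 24.54 + 39.97 years.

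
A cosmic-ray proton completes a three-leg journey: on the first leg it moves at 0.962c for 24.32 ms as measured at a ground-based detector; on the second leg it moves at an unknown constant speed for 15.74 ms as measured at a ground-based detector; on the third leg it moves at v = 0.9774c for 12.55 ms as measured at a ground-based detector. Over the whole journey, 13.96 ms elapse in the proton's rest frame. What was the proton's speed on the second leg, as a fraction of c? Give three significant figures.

Leg 1: γ = 1/√(1 − 0.962²) = 1/√0.07456 = 3.662; τ_1 = 24.32/3.662 = 6.641 ms.
Leg 2: speed unknown; τ_2 = 15.74/γ_2.
Leg 3: γ = 1/√(1 − 0.9774²) = 1/√0.04469 = 4.730; τ_3 = 12.55/4.730 = 2.653 ms.
Total proper time: 6.641 + τ_2 + 2.653 = 13.96, so τ_2 = 13.96 − 9.294 = 4.666 ms.
γ_2 = 15.74/4.666 = 3.373; β = √(1 − 1/γ²) = √0.9121.

β = 0.955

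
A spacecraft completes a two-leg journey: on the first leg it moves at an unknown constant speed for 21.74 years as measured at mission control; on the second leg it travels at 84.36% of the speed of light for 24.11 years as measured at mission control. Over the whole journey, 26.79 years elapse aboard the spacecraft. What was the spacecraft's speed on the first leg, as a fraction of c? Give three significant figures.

Leg 1: speed unknown; τ_1 = 21.74/γ_1.
Leg 2: β = 0.8436; γ = 1/√(1 − 0.8436²) = 1/√0.2883 = 1.862; τ_2 = 24.11/1.862 = 12.95 years.
Total proper time: τ_1 + 12.95 = 26.79, so τ_1 = 26.79 − 12.95 = 13.84 years.
γ_1 = 21.74/13.84 = 1.570; β = √(1 − 1/γ²) = √0.5945.

β = 0.771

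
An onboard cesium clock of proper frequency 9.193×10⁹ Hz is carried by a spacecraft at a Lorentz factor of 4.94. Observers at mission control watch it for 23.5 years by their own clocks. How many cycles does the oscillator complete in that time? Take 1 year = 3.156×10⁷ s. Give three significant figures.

γ = 4.94
During 23.5 years of lab time, the oscillator's proper time advances by τ = Δt/γ = 23.5/4.940 = 4.757 years = 1.501×10⁸ s.
N = f × τ = 9.193×10⁹ × 1.501×10⁸ = 1.380×10¹⁸.

N = 1.38×10¹⁸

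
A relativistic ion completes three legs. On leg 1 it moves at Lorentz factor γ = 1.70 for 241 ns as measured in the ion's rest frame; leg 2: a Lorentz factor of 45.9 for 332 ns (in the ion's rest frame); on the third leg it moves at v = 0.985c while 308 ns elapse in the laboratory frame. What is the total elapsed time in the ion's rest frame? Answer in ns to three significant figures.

Leg 1: 241 ns is already measured in the ion's rest frame.
Leg 2: 332 ns is already measured in the ion's rest frame.
Leg 3: γ = 1/√(1 − 0.985²) = 1/√0.02977 = 5.795; τ_3 = 308/5.795 = 53.15 ns.
Total: 241.0 + 332.0 + 53.15 ns.

τ = 626 ns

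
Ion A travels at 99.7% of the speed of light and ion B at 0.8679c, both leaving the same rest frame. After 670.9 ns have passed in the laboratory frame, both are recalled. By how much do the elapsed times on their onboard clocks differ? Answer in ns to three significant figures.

|τ_A − τ_B| = 281 ns

A: β = 0.997; γ = 1/√(1 − 0.997²) = 1/√0.005991 = 12.92; τ_A = 670.9/12.92 = 51.93 ns.
B: γ = 1/√(1 − 0.8679²) = 1/√0.2467 = 2.013; τ_B = 670.9/2.013 = 333.3 ns.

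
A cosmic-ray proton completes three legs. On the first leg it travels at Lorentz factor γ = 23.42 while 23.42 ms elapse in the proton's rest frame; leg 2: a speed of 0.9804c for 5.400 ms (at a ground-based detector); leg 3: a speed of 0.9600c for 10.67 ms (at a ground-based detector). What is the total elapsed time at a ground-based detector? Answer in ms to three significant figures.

Leg 1: γ = 23.42; Δt_1 = 23.42 × 23.42 = 548.5 ms.
Leg 2: 5.400 ms is already measured at a ground-based detector.
Leg 3: 10.67 ms is already measured at a ground-based detector.
Total: 548.5 + 5.400 + 10.67 ms.

Δt = 565 ms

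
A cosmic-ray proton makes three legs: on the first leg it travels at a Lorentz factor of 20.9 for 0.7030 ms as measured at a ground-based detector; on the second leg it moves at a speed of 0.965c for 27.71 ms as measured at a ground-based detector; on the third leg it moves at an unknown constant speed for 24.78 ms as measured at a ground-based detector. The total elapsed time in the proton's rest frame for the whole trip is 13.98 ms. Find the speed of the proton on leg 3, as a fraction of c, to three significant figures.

β = 0.963

Leg 1: γ = 20.9; τ_1 = 0.7030/20.90 = 0.03364 ms.
Leg 2: γ = 1/√(1 − 0.965²) = 1/√0.06878 = 3.813; τ_2 = 27.71/3.813 = 7.267 ms.
Leg 3: speed unknown; τ_3 = 24.78/γ_3.
Total proper time: 0.03364 + 7.267 + τ_3 = 13.98, so τ_3 = 13.98 − 7.301 = 6.679 ms.
γ_3 = 24.78/6.679 = 3.710; β = √(1 − 1/γ²) = √0.9273.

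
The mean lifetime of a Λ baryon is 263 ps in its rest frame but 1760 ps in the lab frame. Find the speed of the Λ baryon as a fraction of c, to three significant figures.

γ = Δt/τ₀ = 1760/263 = 6.692
β = √(1 − 1/γ²) = √(1 − 0.02233) = √0.9777

v = 0.989c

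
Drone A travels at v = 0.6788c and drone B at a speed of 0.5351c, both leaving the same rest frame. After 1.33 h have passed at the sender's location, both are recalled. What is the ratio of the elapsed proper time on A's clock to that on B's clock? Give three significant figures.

τ_A/τ_B = 0.869

A: γ = 1/√(1 − 0.6788²) = 1/√0.5392 = 1.362. B: γ = 1/√(1 − 0.5351²) = 1/√0.7137 = 1.184.
τ_A/τ_B = γ_B/γ_A = 1.184/1.362 = 0.8692, so τ_A/τ_B = 0.8692.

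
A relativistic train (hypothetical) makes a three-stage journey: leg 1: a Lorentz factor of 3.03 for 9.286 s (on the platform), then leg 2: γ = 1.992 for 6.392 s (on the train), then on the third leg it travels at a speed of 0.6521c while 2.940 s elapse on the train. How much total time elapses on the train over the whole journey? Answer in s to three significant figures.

τ = 12.4 s

Leg 1: γ = 3.03; τ_1 = 9.286/3.030 = 3.065 s.
Leg 2: 6.392 s is already measured on the train.
Leg 3: 2.940 s is already measured on the train.
Total: 3.065 + 6.392 + 2.940 s.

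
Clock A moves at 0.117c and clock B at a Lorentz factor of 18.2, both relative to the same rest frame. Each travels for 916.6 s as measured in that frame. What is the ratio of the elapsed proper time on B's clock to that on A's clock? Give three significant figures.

τ_B/τ_A = 0.0553

A: γ = 1/√(1 − 0.117²) = 1/√0.9863 = 1.007. B: γ = 18.2.
τ_A/τ_B = γ_B/γ_A = 18.20/1.007 = 18.08, so τ_B/τ_A = 0.05533.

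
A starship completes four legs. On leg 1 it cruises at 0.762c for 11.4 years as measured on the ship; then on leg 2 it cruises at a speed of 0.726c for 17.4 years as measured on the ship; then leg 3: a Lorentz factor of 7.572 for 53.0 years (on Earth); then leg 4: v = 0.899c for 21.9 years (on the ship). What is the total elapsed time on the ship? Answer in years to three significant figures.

Leg 1: 11.4 years is already measured on the ship.
Leg 2: 17.4 years is already measured on the ship.
Leg 3: γ = 7.572; τ_3 = 53.0/7.572 = 6.999 years.
Leg 4: 21.9 years is already measured on the ship.
Total: 11.40 + 17.40 + 6.999 + 21.90 years.

τ = 57.7 years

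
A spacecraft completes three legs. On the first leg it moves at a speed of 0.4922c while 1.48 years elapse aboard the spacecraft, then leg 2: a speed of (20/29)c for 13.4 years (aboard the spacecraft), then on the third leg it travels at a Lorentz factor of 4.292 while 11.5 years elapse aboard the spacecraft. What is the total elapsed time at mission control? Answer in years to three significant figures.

Leg 1: γ = 1/√(1 − 0.4922²) = 1/√0.7577 = 1.149; Δt_1 = 1.149 × 1.48 = 1.700 years.
Leg 2: γ = 1/√(1 − (20/29)²) = 29/21 ≈ 1.381; Δt_2 = 1.381 × 13.4 = 18.50 years.
Leg 3: γ = 4.292; Δt_3 = 4.292 × 11.5 = 49.36 years.
Total: 1.700 + 18.50 + 49.36 years.

Δt = 69.6 years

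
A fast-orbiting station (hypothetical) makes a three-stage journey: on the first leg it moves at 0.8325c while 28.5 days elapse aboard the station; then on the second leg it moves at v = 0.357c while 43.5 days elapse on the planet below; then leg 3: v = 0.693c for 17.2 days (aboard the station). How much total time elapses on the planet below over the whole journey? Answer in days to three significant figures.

Leg 1: γ = 1/√(1 − 0.8325²) = 1/√0.3069 = 1.805; Δt_1 = 1.805 × 28.5 = 51.44 days.
Leg 2: 43.5 days is already measured on the planet below.
Leg 3: γ = 1/√(1 − 0.693²) = 1/√0.5198 = 1.387; Δt_3 = 1.387 × 17.2 = 23.86 days.
Total: 51.44 + 43.50 + 23.86 days.

Δt = 119 days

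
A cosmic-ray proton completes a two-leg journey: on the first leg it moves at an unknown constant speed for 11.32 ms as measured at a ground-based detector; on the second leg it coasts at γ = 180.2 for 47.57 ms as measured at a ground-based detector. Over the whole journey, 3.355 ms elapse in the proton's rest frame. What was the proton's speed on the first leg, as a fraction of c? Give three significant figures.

β = 0.962

Leg 1: speed unknown; τ_1 = 11.32/γ_1.
Leg 2: γ = 180.2; τ_2 = 47.57/180.2 = 0.2640 ms.
Total proper time: τ_1 + 0.2640 = 3.355, so τ_1 = 3.355 − 0.2640 = 3.091 ms.
γ_1 = 11.32/3.091 = 3.662; β = √(1 − 1/γ²) = √0.9254.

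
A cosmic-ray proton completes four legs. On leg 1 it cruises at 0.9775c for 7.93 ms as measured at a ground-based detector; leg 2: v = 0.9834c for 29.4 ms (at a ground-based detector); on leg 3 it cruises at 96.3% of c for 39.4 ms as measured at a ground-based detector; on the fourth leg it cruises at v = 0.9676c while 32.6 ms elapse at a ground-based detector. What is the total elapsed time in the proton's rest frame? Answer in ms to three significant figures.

τ = 25.9 ms

Leg 1: γ = 1/√(1 − 0.9775²) = 1/√0.04449 = 4.741; τ_1 = 7.93/4.741 = 1.673 ms.
Leg 2: γ = 1/√(1 − 0.9834²) = 1/√0.03292 = 5.511; τ_2 = 29.4/5.511 = 5.335 ms.
Leg 3: β = 0.963; γ = 1/√(1 − 0.963²) = 1/√0.07263 = 3.711; τ_3 = 39.4/3.711 = 10.62 ms.
Leg 4: γ = 1/√(1 − 0.9676²) = 1/√0.06375 = 3.961; τ_4 = 32.6/3.961 = 8.231 ms.
Total: 1.673 + 5.335 + 10.62 + 8.231 ms.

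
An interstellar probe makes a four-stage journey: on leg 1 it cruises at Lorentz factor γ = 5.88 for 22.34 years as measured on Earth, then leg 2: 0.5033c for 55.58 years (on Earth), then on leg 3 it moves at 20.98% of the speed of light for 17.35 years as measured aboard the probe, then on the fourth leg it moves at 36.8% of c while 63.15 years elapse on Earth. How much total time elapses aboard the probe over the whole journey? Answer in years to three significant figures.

τ = 128 years

Leg 1: γ = 5.88; τ_1 = 22.34/5.880 = 3.799 years.
Leg 2: γ = 1/√(1 − 0.5033²) = 1/√0.7467 = 1.157; τ_2 = 55.58/1.157 = 48.03 years.
Leg 3: 17.35 years is already measured aboard the probe.
Leg 4: β = 0.368; γ = 1/√(1 − 0.368²) = 1/√0.8646 = 1.075; τ_4 = 63.15/1.075 = 58.72 years.
Total: 3.799 + 48.03 + 17.35 + 58.72 years.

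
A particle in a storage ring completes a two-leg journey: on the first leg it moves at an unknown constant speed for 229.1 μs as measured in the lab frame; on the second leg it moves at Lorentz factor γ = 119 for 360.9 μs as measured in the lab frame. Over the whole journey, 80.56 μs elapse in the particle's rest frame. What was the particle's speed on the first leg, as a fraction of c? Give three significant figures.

β = 0.941

Leg 1: speed unknown; τ_1 = 229.1/γ_1.
Leg 2: γ = 119; τ_2 = 360.9/119.0 = 3.033 μs.
Total proper time: τ_1 + 3.033 = 80.56, so τ_1 = 80.56 − 3.033 = 77.53 μs.
γ_1 = 229.1/77.53 = 2.955; β = √(1 − 1/γ²) = √0.8855.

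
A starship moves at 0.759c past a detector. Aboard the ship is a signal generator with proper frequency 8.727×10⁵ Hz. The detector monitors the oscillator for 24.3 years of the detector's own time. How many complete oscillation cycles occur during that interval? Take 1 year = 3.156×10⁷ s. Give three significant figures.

γ = 1/√(1 − 0.759²) = 1/√0.4239 = 1.536
During 24.3 years of lab time, the oscillator's proper time advances by τ = Δt/γ = 24.3/1.536 = 15.82 years = 4.993×10⁸ s.
N = f × τ = 8.727×10⁵ × 4.993×10⁸ = 4.358×10¹⁴.

N = 4.36×10¹⁴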